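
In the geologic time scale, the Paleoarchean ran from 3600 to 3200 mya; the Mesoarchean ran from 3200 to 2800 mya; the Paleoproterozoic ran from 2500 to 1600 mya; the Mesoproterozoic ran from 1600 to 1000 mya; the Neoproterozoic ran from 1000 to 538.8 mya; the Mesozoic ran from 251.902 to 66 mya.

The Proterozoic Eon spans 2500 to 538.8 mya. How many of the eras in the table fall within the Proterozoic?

Eras inside 2500–538.8 Ma: Paleoproterozoic, Mesoproterozoic, Neoproterozoic — 3 in total.

3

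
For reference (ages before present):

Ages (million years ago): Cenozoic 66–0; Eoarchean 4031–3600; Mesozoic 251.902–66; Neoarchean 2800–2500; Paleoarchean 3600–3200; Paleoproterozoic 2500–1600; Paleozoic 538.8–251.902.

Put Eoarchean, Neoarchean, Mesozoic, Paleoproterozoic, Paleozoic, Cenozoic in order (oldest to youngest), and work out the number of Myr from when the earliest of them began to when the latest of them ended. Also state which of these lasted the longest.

Eoarchean → Neoarchean → Paleoproterozoic → Paleozoic → Mesozoic → Cenozoic; total span 4031 Myr; longest is Paleoproterozoic

From the excerpt: Eoarchean 4031–3600; Neoarchean 2800–2500; Mesozoic 251.902–66; Paleoproterozoic 2500–1600; Paleozoic 538.8–251.902; Cenozoic 66–0 (Ma).
Larger Ma is earlier, so the oldest is Eoarchean and the youngest is Cenozoic; oldest to youngest: Eoarchean, Neoarchean, Paleoproterozoic, Paleozoic, Mesozoic, Cenozoic.
Oldest start 4031 minus youngest end 0 gives 4031 Myr overall.
Individual lengths (start − end): Paleozoic 286.898; Cenozoic 66; Eoarchean 431; Neoarchean 300; Mesozoic 185.902; Paleoproterozoic 900. The largest is Paleoproterozoic at 900 Myr.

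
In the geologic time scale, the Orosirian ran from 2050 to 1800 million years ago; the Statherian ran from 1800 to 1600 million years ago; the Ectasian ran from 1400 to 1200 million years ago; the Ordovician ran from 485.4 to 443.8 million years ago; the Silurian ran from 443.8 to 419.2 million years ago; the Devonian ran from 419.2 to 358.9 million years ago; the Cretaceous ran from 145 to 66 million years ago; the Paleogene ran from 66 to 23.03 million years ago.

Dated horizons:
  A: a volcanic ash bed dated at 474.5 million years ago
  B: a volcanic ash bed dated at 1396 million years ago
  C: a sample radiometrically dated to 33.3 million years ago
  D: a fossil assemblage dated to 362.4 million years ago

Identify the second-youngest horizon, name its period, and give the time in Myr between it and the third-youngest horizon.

Sorted youngest-first by Ma: C (33.3), D (362.4), A (474.5), B (1396).
The second youngest is D at 362.4 Ma, which lies in 419.2–358.9 Ma: the Devonian.
The third youngest is A at 474.5 Ma; separation = |362.4 − 474.5| = 112.1 Myr.

D, in the Devonian; 112.1 million years to A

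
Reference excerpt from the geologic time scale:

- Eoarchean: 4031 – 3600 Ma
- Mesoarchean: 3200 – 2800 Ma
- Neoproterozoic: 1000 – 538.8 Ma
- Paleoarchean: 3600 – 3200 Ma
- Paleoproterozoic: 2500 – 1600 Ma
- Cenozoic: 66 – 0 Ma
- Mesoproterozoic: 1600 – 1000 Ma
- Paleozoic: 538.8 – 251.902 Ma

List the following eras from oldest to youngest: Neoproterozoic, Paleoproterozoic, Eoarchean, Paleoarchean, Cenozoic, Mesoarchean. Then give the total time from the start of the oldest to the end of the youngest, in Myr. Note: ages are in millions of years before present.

From the excerpt: Neoproterozoic 1000–538.8; Paleoproterozoic 2500–1600; Eoarchean 4031–3600; Paleoarchean 3600–3200; Cenozoic 66–0; Mesoarchean 3200–2800 (Ma).
Larger Ma is earlier, so the oldest is Eoarchean and the youngest is Cenozoic; oldest to youngest: Eoarchean, Paleoarchean, Mesoarchean, Paleoproterozoic, Neoproterozoic, Cenozoic.
Oldest start 4031 minus youngest end 0 gives 4031 Myr overall.

Eoarchean, Paleoarchean, Mesoarchean, Paleoproterozoic, Neoproterozoic, Cenozoic; total span 4031 Myr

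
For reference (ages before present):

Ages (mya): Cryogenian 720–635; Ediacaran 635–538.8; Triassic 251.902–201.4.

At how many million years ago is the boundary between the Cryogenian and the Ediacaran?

The Cryogenian ends and the Ediacaran begins at 635 mya.

635 mya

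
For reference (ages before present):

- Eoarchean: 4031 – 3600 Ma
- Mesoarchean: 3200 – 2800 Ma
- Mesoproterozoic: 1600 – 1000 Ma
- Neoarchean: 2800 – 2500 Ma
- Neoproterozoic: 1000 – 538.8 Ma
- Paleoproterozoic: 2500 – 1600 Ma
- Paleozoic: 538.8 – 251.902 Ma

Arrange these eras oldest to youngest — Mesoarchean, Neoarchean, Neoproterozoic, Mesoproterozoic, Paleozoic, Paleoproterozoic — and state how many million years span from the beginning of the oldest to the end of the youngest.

Mesoarchean, Neoarchean, Paleoproterozoic, Mesoproterozoic, Neoproterozoic, Paleozoic; total span 2948.098 Myr

From the excerpt: Mesoarchean 3200–2800; Neoarchean 2800–2500; Neoproterozoic 1000–538.8; Mesoproterozoic 1600–1000; Paleozoic 538.8–251.902; Paleoproterozoic 2500–1600 (Ma).
Larger Ma is earlier, so the oldest is Mesoarchean and the youngest is Paleozoic; oldest to youngest: Mesoarchean, Neoarchean, Paleoproterozoic, Mesoproterozoic, Neoproterozoic, Paleozoic.
Oldest start 3200 minus youngest end 251.902 gives 2948.098 Myr overall.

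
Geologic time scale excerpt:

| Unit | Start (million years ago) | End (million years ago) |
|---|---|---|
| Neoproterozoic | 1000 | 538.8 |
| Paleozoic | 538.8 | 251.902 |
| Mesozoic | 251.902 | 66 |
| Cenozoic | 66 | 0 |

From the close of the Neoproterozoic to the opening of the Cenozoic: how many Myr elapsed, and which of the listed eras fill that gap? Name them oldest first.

End of Neoproterozoic = 538.8 Ma; start of Cenozoic = 66 Ma.
Gap = 538.8 − 66 = 472.8 Myr.
Eras wholly inside 538.8–66 Ma: Paleozoic (538.8–251.902), Mesozoic (251.902–66).

472.8 million years; Paleozoic, Mesozoic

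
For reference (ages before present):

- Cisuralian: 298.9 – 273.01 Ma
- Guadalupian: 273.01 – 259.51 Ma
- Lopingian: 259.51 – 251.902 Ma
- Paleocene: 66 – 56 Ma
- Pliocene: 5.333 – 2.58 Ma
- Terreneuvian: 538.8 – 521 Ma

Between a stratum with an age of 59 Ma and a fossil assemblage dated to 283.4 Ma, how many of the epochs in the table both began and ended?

The older date is 283.4 Ma and the younger is 59 Ma.
Epochs with start < 283.4 and end > 59 Ma: Guadalupian (273.01–259.51), Lopingian (259.51–251.902).
That is 2 complete epochs.

2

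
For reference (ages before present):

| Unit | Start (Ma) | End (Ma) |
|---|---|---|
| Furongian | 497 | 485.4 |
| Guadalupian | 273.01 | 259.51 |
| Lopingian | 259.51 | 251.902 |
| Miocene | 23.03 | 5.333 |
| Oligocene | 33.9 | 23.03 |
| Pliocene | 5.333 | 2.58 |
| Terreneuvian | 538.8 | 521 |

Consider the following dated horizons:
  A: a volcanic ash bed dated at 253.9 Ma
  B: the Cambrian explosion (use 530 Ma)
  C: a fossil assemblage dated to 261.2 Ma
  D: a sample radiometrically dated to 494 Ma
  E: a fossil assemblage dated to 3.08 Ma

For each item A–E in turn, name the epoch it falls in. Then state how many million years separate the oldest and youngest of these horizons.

A: 253.9 Ma lies in 259.51–251.902 Ma, so Lopingian.
B: 530 Ma lies in 538.8–521 Ma, so Terreneuvian.
C: 261.2 Ma lies in 273.01–259.51 Ma, so Guadalupian.
D: 494 Ma lies in 497–485.4 Ma, so Furongian.
E: 3.08 Ma lies in 5.333–2.58 Ma, so Pliocene.
Oldest = 530 Ma, youngest = 3.08 Ma → span 526.92 Myr.

A — Lopingian; B — Terreneuvian; C — Guadalupian; D — Furongian; E — Pliocene; span 526.92 million years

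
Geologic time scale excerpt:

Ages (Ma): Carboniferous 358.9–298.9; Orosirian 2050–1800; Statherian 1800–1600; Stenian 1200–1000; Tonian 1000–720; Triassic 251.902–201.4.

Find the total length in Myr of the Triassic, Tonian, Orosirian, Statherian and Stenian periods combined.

Duration is start − end for each: (251.902 − 201.4) + (1000 − 720) + (2050 − 1800) + (1800 − 1600) + (1200 − 1000).
That is 50.502 + 280 + 250 + 200 + 200, which totals 980.502 million years.

980.502 million years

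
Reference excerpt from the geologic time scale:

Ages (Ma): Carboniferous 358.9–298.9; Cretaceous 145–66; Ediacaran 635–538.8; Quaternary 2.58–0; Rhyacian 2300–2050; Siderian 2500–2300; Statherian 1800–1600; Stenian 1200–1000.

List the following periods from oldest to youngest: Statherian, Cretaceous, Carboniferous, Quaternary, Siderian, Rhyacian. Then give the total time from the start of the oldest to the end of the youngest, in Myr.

Start ages (Ma): Siderian 2500, Rhyacian 2300, Statherian 1800, Carboniferous 358.9, Cretaceous 145, Quaternary 2.58.
Ordered oldest to youngest: Siderian, Rhyacian, Statherian, Carboniferous, Cretaceous, Quaternary.
Span = 2500 − 0 = 2500 Myr.

Siderian → Rhyacian → Statherian → Carboniferous → Cretaceous → Quaternary; total span 2500 Myr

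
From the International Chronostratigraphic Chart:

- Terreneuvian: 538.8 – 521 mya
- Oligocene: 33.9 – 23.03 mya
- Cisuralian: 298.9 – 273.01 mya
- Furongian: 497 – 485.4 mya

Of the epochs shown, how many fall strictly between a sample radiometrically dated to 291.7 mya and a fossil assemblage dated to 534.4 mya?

The older date is 534.4 Ma and the younger is 291.7 Ma.
Epochs with start < 534.4 and end > 291.7 Ma: Furongian (497–485.4).
That is 1 complete epoch.

1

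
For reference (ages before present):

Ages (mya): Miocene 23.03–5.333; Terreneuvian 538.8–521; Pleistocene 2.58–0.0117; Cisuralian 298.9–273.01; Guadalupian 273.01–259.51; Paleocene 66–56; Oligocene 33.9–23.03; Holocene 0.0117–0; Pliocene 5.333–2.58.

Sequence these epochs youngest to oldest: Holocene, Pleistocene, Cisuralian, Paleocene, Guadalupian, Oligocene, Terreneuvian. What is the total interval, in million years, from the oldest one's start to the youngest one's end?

From the excerpt: Holocene 0.0117–0; Pleistocene 2.58–0.0117; Cisuralian 298.9–273.01; Paleocene 66–56; Guadalupian 273.01–259.51; Oligocene 33.9–23.03; Terreneuvian 538.8–521 (Ma).
Larger Ma is earlier, so the oldest is Terreneuvian and the youngest is Holocene; youngest to oldest: Holocene, Pleistocene, Oligocene, Paleocene, Guadalupian, Cisuralian, Terreneuvian.
Oldest start 538.8 minus youngest end 0 gives 538.8 Myr overall.

Holocene, Pleistocene, Oligocene, Paleocene, Guadalupian, Cisuralian, Terreneuvian; total span 538.8 Myr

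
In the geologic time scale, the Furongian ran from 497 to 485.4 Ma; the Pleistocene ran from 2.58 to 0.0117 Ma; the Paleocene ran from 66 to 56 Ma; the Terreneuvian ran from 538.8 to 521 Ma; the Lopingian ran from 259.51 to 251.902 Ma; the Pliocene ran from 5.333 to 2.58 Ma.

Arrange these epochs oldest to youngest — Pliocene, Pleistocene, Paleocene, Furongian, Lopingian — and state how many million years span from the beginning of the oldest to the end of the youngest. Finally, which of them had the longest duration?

From the excerpt: Pliocene 5.333–2.58; Pleistocene 2.58–0.0117; Paleocene 66–56; Furongian 497–485.4; Lopingian 259.51–251.902 (Ma).
Larger Ma is earlier, so the oldest is Furongian and the youngest is Pleistocene; oldest to youngest: Furongian, Lopingian, Paleocene, Pliocene, Pleistocene.
Oldest start 497 minus youngest end 0.0117 gives 496.9883 Myr overall.
Individual lengths (start − end): Furongian 11.6; Pleistocene 2.5683; Paleocene 10; Lopingian 7.608; Pliocene 2.753. The largest is Furongian at 11.6 Myr.

Furongian → Lopingian → Paleocene → Pliocene → Pleistocene; total span 496.9883 Myr; longest is Furongian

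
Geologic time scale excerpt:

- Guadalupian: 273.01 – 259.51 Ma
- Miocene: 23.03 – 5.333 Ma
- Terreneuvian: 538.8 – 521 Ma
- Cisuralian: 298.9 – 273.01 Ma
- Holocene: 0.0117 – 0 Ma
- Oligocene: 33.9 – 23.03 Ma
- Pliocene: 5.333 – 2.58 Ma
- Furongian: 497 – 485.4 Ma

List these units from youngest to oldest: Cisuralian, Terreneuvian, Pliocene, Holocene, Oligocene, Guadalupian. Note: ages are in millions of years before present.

Holocene, Pliocene, Oligocene, Guadalupian, Cisuralian, Terreneuvian

Sorting by start age (ascending Ma, since larger Ma = older): Holocene began 0.0117, Pliocene began 5.333, Oligocene began 33.9, Guadalupian began 273.01, Cisuralian began 298.9, Terreneuvian began 538.8.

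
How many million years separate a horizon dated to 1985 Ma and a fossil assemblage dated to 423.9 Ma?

1561.1 million years

1985 − 423.9 = 1561.1 million years.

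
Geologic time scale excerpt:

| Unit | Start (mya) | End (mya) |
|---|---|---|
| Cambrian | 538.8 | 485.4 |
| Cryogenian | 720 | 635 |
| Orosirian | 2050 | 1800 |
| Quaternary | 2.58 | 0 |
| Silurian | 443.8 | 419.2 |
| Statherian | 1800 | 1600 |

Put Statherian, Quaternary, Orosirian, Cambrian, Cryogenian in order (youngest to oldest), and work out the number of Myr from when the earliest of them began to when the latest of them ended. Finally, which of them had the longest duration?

From the excerpt: Statherian 1800–1600; Quaternary 2.58–0; Orosirian 2050–1800; Cambrian 538.8–485.4; Cryogenian 720–635 (Ma).
Larger Ma is earlier, so the oldest is Orosirian and the youngest is Quaternary; youngest to oldest: Quaternary, Cambrian, Cryogenian, Statherian, Orosirian.
Oldest start 2050 minus youngest end 0 gives 2050 Myr overall.
Individual lengths (start − end): Statherian 200; Quaternary 2.58; Orosirian 250; Cambrian 53.4; Cryogenian 85. The largest is Orosirian at 250 Myr.

Quaternary → Cambrian → Cryogenian → Statherian → Orosirian; total span 2050 Myr; longest is Orosirian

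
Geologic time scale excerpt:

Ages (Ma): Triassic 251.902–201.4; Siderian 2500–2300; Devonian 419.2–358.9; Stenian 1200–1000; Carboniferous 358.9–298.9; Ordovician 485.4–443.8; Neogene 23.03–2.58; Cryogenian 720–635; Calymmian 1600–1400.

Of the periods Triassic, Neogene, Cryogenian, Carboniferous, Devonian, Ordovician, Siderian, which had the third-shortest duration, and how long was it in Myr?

Start − end for each: Triassic 251.902 − 201.4 = 50.502; Neogene 23.03 − 2.58 = 20.45; Cryogenian 720 − 635 = 85; Carboniferous 358.9 − 298.9 = 60; Devonian 419.2 − 358.9 = 60.3; Ordovician 485.4 − 443.8 = 41.6; Siderian 2500 − 2300 = 200.
Ranking these from shortest: Neogene < Ordovician < Triassic < Carboniferous < Devonian < Cryogenian < Siderian.
Position 3 in that ranking is Triassic, which lasted 50.502 Myr.

Triassic, 50.502 million years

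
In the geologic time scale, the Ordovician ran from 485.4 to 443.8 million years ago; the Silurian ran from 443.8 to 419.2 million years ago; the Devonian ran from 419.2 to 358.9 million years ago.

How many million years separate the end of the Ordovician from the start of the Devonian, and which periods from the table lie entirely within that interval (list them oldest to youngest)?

24.6 million years; Silurian

End of Ordovician = 443.8 Ma; start of Devonian = 419.2 Ma.
Gap = 443.8 − 419.2 = 24.6 Myr.
Periods wholly inside 443.8–419.2 Ma: Silurian (443.8–419.2).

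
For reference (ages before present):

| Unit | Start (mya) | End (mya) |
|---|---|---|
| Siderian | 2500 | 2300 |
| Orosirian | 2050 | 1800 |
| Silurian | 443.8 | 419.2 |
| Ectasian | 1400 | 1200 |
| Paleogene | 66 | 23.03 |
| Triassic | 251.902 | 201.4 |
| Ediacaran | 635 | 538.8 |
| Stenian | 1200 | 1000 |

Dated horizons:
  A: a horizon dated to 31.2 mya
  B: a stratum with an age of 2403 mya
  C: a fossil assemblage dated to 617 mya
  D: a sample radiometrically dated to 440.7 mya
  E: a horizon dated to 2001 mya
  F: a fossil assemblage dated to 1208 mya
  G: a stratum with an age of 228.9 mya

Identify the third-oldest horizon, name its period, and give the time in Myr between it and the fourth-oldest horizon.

F, in the Ectasian; 591 million years to C

Sorted oldest-first by Ma: B (2403), E (2001), F (1208), C (617), D (440.7), G (228.9), A (31.2).
The third oldest is F at 1208 Ma, which lies in 1400–1200 Ma: the Ectasian.
The fourth oldest is C at 617 Ma; separation = |1208 − 617| = 591 Myr.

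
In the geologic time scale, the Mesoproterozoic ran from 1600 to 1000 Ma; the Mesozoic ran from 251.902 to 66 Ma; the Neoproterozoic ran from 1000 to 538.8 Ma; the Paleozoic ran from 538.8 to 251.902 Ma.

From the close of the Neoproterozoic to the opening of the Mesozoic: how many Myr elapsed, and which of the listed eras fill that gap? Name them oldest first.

The Neoproterozoic closes at 538.8 Ma and the Mesozoic opens at 251.902 Ma, so the interval is 538.8 − 251.902 = 286.898 Myr.
An era fits inside if it starts at or after 538.8 Ma and ends at or before 251.902 Ma; oldest first that gives Paleozoic.

286.898 million years; Paleozoic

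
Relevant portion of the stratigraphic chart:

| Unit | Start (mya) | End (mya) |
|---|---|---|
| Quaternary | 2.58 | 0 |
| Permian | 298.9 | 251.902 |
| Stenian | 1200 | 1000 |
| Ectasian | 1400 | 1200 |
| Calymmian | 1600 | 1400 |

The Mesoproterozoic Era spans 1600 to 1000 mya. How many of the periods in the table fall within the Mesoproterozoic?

3

Periods inside 1600–1000 Ma: Calymmian, Ectasian, Stenian — 3 in total.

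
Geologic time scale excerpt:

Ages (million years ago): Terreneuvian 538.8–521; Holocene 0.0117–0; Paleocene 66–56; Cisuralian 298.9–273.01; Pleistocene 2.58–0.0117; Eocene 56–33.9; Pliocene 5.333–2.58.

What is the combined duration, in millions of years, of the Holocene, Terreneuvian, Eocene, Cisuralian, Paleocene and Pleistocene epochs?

Each duration: Holocene = 0.0117; Terreneuvian = 17.8; Eocene = 22.1; Cisuralian = 25.89; Paleocene = 10; Pleistocene = 2.5683.
Sum: 0.0117 + 17.8 + 22.1 + 25.89 + 10 + 2.5683 = 78.37 Myr.

78.37 million years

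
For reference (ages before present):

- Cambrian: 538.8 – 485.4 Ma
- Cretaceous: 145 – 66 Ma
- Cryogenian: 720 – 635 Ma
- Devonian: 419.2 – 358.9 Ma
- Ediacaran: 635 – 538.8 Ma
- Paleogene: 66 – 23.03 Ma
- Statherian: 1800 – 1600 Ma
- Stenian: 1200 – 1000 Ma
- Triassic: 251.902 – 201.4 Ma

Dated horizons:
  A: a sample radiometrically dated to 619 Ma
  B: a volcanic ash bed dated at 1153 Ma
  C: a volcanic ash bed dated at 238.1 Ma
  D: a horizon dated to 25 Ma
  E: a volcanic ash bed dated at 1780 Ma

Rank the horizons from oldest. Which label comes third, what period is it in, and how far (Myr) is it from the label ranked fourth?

Larger Ma means older, so oldest first: E 1780 > B 1153 > A 619 > C 238.1 > D 25.
Counting 3 along gives A (619 Ma); the excerpt puts that inside the Ediacaran, 635–538.8 Ma.
Next in line is C (238.1 Ma), and 619 − 238.1 = 380.9 Myr.

A, in the Ediacaran; 380.9 million years to C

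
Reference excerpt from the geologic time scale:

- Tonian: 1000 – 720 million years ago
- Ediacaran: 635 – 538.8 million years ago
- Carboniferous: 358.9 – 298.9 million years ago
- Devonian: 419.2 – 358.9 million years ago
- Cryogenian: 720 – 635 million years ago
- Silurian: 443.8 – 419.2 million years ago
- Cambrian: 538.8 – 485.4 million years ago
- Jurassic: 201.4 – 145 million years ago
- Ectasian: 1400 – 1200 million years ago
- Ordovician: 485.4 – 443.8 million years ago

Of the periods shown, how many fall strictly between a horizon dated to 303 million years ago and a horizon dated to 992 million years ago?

The older date is 992 Ma and the younger is 303 Ma.
Periods with start < 992 and end > 303 Ma: Cryogenian (720–635), Ediacaran (635–538.8), Cambrian (538.8–485.4), Ordovician (485.4–443.8), Silurian (443.8–419.2), Devonian (419.2–358.9).
That is 6 complete periods.

6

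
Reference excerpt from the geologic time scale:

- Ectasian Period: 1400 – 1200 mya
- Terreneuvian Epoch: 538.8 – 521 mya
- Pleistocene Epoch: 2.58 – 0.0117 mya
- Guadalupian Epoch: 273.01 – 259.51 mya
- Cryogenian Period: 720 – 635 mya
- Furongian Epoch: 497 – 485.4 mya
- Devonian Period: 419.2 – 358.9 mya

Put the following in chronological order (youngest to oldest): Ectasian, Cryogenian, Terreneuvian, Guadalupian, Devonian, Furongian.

Read off each span (Ma): Ectasian 1400–1200; Cryogenian 720–635; Terreneuvian 538.8–521; Guadalupian 273.01–259.51; Devonian 419.2–358.9; Furongian 497–485.4.
Larger Ma is older, so oldest→youngest is Ectasian, Cryogenian, Terreneuvian, Furongian, Devonian, Guadalupian; reverse it for youngest→oldest.

Guadalupian → Devonian → Furongian → Terreneuvian → Cryogenian → Ectasian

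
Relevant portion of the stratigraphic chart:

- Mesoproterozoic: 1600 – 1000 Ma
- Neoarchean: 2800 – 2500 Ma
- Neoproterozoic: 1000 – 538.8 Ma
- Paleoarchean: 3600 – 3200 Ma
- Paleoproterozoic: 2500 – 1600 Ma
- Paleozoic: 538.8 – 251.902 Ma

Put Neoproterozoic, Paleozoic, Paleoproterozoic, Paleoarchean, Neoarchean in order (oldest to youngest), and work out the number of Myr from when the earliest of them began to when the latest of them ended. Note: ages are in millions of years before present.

Paleoarchean, Neoarchean, Paleoproterozoic, Neoproterozoic, Paleozoic; total span 3348.098 Myr

Start ages (Ma): Paleoarchean 3600, Neoarchean 2800, Paleoproterozoic 2500, Neoproterozoic 1000, Paleozoic 538.8.
Ordered oldest to youngest: Paleoarchean, Neoarchean, Paleoproterozoic, Neoproterozoic, Paleozoic.
Span = 3600 − 251.902 = 3348.098 Myr.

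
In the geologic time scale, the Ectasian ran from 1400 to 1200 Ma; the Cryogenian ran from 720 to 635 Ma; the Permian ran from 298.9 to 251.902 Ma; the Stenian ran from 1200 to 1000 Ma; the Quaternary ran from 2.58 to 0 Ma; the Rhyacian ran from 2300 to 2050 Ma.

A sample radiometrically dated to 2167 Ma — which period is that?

2167 Ma lies between 2300 and 2050 Ma, so it falls in the Rhyacian.

Rhyacian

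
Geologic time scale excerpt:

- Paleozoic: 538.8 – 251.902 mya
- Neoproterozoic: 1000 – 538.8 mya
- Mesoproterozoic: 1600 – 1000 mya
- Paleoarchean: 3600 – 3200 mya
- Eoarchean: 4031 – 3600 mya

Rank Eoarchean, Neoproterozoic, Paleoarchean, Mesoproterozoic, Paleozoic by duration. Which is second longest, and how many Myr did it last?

Neoproterozoic, 461.2 million years

Durations: Eoarchean 431; Neoproterozoic 461.2; Paleoarchean 400; Mesoproterozoic 600; Paleozoic 286.898 Myr.
Sorted longest-first: Mesoproterozoic (600), Neoproterozoic (461.2), Eoarchean (431), Paleoarchean (400), Paleozoic (286.898).
The second longest is Neoproterozoic at 461.2 Myr.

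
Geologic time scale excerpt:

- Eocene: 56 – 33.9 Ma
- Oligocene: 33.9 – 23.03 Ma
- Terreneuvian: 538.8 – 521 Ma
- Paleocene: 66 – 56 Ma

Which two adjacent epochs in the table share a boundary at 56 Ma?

The Paleocene ends at 56 Ma and the Eocene begins at 56 Ma, so they share that boundary.

Paleocene and Eocene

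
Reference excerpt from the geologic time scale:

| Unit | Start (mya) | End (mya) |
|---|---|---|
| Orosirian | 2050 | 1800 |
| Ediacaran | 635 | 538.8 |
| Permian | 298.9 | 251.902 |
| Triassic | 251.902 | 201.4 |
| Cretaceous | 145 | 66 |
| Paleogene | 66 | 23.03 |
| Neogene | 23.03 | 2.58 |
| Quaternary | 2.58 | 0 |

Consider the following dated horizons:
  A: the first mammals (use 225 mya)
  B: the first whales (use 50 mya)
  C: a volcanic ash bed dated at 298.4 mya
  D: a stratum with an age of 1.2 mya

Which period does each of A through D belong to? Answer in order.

A — Triassic; B — Paleogene; C — Permian; D — Quaternary

Match each age against the start–end ranges in the excerpt: A = 225 Ma → Triassic (251.902–201.4); B = 50 Ma → Paleogene (66–23.03); C = 298.4 Ma → Permian (298.9–251.902); D = 1.2 Ma → Quaternary (2.58–0).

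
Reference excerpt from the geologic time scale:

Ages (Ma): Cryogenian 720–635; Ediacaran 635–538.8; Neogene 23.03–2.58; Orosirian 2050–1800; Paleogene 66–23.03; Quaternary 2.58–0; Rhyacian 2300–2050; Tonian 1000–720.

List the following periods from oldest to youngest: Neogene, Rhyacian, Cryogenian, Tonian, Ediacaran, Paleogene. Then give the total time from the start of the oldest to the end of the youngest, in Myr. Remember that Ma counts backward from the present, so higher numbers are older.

From the excerpt: Neogene 23.03–2.58; Rhyacian 2300–2050; Cryogenian 720–635; Tonian 1000–720; Ediacaran 635–538.8; Paleogene 66–23.03 (Ma).
Larger Ma is earlier, so the oldest is Rhyacian and the youngest is Neogene; oldest to youngest: Rhyacian, Tonian, Cryogenian, Ediacaran, Paleogene, Neogene.
Oldest start 2300 minus youngest end 2.58 gives 2297.42 Myr overall.

Rhyacian → Tonian → Cryogenian → Ediacaran → Paleogene → Neogene; total span 2297.42 Myr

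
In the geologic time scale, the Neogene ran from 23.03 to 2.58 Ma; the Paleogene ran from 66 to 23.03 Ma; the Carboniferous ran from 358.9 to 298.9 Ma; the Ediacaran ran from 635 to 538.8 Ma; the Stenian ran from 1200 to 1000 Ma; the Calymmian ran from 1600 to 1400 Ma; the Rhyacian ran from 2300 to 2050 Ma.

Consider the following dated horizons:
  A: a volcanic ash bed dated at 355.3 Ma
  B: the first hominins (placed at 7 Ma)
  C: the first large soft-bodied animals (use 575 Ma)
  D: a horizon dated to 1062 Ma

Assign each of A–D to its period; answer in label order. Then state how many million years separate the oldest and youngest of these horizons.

Match each age against the start–end ranges in the excerpt: A = 355.3 Ma → Carboniferous (358.9–298.9); B = 7 Ma → Neogene (23.03–2.58); C = 575 Ma → Ediacaran (635–538.8); D = 1062 Ma → Stenian (1200–1000).
The largest age is 1062 Ma and the smallest is 7 Ma; their difference is 1055 Myr.

A — Carboniferous; B — Neogene; C — Ediacaran; D — Stenian; span 1055 million years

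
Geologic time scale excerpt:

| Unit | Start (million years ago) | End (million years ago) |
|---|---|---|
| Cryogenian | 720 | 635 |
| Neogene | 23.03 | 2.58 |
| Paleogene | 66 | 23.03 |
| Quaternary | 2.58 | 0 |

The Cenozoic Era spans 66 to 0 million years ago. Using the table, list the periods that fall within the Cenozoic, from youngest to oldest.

Periods with both bounds inside 66–0 Ma: Quaternary (2.58–0), Neogene (23.03–2.58), Paleogene (66–23.03).

Quaternary, Neogene, Paleogene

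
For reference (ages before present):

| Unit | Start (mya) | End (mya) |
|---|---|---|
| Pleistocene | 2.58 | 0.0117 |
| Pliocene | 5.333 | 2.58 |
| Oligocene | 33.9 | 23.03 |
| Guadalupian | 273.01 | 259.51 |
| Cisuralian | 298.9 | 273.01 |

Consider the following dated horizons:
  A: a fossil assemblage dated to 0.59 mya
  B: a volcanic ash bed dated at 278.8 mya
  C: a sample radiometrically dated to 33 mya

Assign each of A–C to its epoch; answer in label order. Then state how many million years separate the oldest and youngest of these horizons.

Match each age against the start–end ranges in the excerpt: A = 0.59 Ma → Pleistocene (2.58–0.0117); B = 278.8 Ma → Cisuralian (298.9–273.01); C = 33 Ma → Oligocene (33.9–23.03).
The largest age is 278.8 Ma and the smallest is 0.59 Ma; their difference is 278.21 Myr.

A — Pleistocene; B — Cisuralian; C — Oligocene; span 278.21 million years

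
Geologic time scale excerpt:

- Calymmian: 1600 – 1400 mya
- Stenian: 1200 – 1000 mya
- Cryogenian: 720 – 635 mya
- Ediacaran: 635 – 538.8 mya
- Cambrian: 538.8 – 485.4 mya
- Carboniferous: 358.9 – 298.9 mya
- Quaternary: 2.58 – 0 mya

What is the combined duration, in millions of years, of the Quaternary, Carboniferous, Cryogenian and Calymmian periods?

Each duration: Quaternary = 2.58; Carboniferous = 60; Cryogenian = 85; Calymmian = 200.
Sum: 2.58 + 60 + 85 + 200 = 347.58 Myr.

347.58 million years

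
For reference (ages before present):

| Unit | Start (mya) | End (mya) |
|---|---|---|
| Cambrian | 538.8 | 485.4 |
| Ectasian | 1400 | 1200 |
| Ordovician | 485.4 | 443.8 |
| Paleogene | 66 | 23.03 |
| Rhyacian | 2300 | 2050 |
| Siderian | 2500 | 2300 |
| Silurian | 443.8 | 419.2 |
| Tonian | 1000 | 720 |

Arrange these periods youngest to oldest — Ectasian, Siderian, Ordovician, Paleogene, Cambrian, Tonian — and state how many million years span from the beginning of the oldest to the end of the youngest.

Start ages (Ma): Siderian 2500, Ectasian 1400, Tonian 1000, Cambrian 538.8, Ordovician 485.4, Paleogene 66.
Ordered youngest to oldest: Paleogene, Ordovician, Cambrian, Tonian, Ectasian, Siderian.
Span = 2500 − 23.03 = 2476.97 Myr.

Paleogene → Ordovician → Cambrian → Tonian → Ectasian → Siderian; total span 2476.97 Myr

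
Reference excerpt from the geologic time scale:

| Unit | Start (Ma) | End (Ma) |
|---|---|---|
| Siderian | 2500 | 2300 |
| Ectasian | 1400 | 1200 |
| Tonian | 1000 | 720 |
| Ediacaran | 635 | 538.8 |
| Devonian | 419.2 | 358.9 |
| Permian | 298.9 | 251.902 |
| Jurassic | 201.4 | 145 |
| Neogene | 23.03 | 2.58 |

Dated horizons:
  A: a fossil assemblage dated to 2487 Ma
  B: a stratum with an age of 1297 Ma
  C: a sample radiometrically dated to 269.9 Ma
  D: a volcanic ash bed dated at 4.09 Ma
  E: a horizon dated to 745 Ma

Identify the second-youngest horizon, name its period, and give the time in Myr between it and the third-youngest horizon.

C, in the Permian; 475.1 million years to E

Smaller Ma means younger, so youngest first: D 4.09 < C 269.9 < E 745 < B 1297 < A 2487.
Counting 2 along gives C (269.9 Ma); the excerpt puts that inside the Permian, 298.9–251.902 Ma.
Next in line is E (745 Ma), and 745 − 269.9 = 475.1 Myr.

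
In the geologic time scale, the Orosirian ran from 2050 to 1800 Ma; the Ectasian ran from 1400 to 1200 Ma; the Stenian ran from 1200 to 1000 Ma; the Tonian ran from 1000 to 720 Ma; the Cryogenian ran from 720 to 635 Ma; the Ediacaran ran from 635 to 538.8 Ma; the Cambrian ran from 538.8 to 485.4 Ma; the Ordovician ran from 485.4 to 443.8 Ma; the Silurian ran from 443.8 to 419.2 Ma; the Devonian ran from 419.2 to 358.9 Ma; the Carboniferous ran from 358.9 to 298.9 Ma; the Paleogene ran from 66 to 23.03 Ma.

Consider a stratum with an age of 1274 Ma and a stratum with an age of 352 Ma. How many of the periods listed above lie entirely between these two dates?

8

1274 Ma sits inside the Ectasian (1400–1200) and 352 Ma inside the Carboniferous (358.9–298.9); neither of those is wholly between the two dates.
The listed periods lying completely between them are Stenian, Tonian, Cryogenian, Ediacaran, Cambrian, Ordovician, Silurian, Devonian — 8 in all.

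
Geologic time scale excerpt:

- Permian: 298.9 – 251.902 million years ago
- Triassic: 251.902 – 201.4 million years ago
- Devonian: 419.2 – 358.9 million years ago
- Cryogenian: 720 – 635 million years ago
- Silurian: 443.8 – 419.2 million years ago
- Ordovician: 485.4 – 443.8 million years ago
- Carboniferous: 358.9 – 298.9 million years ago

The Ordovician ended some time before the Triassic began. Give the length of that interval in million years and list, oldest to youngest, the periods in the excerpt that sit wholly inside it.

The Ordovician closes at 443.8 Ma and the Triassic opens at 251.902 Ma, so the interval is 443.8 − 251.902 = 191.898 Myr.
A period fits inside if it starts at or after 443.8 Ma and ends at or before 251.902 Ma; oldest first that gives Silurian, Devonian, Carboniferous, Permian.

191.898 million years; Silurian, Devonian, Carboniferous, Permian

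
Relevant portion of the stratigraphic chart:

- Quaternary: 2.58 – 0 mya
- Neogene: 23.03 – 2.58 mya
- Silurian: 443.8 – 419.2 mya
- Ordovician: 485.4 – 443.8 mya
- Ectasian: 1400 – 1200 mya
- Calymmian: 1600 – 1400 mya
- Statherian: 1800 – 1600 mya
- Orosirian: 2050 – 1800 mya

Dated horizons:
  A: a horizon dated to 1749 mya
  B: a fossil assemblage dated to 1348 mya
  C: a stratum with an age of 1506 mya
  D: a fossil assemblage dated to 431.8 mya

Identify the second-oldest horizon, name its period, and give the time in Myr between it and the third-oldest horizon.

Larger Ma means older, so oldest first: A 1749 > C 1506 > B 1348 > D 431.8.
Counting 2 along gives C (1506 Ma); the excerpt puts that inside the Calymmian, 1600–1400 Ma.
Next in line is B (1348 Ma), and 1506 − 1348 = 158 Myr.

C, in the Calymmian; 158 million years to B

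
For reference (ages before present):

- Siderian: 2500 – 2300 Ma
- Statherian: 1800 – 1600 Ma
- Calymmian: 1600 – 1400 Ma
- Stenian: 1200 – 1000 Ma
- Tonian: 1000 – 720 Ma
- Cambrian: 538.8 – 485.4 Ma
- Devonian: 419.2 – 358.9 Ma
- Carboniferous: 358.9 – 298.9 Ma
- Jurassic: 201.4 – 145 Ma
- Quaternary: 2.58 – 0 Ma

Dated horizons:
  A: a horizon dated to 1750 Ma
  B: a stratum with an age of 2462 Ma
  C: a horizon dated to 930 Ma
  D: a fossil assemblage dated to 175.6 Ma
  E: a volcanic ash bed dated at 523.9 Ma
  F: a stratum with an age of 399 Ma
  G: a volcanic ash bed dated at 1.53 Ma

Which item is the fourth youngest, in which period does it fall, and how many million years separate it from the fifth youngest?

Sorted youngest-first by Ma: G (1.53), D (175.6), F (399), E (523.9), C (930), A (1750), B (2462).
The fourth youngest is E at 523.9 Ma, which lies in 538.8–485.4 Ma: the Cambrian.
The fifth youngest is C at 930 Ma; separation = |523.9 − 930| = 406.1 Myr.

E, in the Cambrian; 406.1 million years to C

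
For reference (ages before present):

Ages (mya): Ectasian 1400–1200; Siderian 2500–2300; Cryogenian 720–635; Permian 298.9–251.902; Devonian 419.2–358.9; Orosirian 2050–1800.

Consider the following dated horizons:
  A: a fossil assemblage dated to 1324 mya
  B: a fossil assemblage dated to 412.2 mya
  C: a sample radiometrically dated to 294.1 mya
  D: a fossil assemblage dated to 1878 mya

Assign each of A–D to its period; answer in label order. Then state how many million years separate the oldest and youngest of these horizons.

A — Ectasian; B — Devonian; C — Permian; D — Orosirian; span 1583.9 million years

A: 1324 Ma lies in 1400–1200 Ma, so Ectasian.
B: 412.2 Ma lies in 419.2–358.9 Ma, so Devonian.
C: 294.1 Ma lies in 298.9–251.902 Ma, so Permian.
D: 1878 Ma lies in 2050–1800 Ma, so Orosirian.
Oldest = 1878 Ma, youngest = 294.1 Ma → span 1583.9 Myr.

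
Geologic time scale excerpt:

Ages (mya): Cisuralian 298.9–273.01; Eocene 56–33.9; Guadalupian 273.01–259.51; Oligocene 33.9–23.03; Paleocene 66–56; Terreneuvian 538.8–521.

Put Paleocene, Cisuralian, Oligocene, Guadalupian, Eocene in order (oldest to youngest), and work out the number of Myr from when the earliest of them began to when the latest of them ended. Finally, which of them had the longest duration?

Cisuralian → Guadalupian → Paleocene → Eocene → Oligocene; total span 275.87 Myr; longest is Cisuralian

From the excerpt: Paleocene 66–56; Cisuralian 298.9–273.01; Oligocene 33.9–23.03; Guadalupian 273.01–259.51; Eocene 56–33.9 (Ma).
Larger Ma is earlier, so the oldest is Cisuralian and the youngest is Oligocene; oldest to youngest: Cisuralian, Guadalupian, Paleocene, Eocene, Oligocene.
Oldest start 298.9 minus youngest end 23.03 gives 275.87 Myr overall.
Individual lengths (start − end): Guadalupian 13.5; Cisuralian 25.89; Eocene 22.1; Oligocene 10.87; Paleocene 10. The largest is Cisuralian at 25.89 Myr.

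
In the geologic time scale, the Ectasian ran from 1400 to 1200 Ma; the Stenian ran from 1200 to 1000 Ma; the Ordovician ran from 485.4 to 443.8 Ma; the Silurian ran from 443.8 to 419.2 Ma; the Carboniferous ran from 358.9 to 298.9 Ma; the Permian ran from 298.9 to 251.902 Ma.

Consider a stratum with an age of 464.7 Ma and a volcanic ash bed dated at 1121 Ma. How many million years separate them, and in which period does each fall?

656.3 million years apart; the first in the Ordovician, the second in the Stenian

Elapsed time: 1121 − 464.7 = 656.3 Myr.
464.7 Ma lies within 485.4–443.8 Ma: Ordovician.
1121 Ma lies within 1200–1000 Ma: Stenian.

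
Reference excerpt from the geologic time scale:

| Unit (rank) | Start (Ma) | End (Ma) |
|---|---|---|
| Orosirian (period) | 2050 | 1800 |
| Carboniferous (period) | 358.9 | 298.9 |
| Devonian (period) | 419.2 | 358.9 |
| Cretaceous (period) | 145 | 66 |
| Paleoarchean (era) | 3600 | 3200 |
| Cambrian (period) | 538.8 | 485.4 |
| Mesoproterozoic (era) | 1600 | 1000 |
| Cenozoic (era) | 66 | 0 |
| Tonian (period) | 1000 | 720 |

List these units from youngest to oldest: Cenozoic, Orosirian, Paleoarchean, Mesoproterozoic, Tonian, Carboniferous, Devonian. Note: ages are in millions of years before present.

Cenozoic, Carboniferous, Devonian, Tonian, Mesoproterozoic, Orosirian, Paleoarchean

Read off each span (Ma): Cenozoic 66–0; Orosirian 2050–1800; Paleoarchean 3600–3200; Mesoproterozoic 1600–1000; Tonian 1000–720; Carboniferous 358.9–298.9; Devonian 419.2–358.9.
Larger Ma is older, so oldest→youngest is Paleoarchean, Orosirian, Mesoproterozoic, Tonian, Devonian, Carboniferous, Cenozoic; reverse it for youngest→oldest.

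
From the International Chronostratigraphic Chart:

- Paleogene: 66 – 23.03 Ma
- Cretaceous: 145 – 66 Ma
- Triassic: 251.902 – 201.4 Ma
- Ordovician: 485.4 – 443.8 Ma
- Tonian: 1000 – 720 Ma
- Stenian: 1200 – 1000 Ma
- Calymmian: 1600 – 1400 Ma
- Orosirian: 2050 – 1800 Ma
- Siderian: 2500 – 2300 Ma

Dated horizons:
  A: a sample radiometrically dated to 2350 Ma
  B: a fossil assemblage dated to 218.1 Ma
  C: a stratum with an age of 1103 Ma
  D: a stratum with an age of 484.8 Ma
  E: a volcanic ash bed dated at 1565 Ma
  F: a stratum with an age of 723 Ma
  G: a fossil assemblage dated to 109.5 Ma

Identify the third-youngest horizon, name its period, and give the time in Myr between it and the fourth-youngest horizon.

Smaller Ma means younger, so youngest first: G 109.5 < B 218.1 < D 484.8 < F 723 < C 1103 < E 1565 < A 2350.
Counting 3 along gives D (484.8 Ma); the excerpt puts that inside the Ordovician, 485.4–443.8 Ma.
Next in line is F (723 Ma), and 723 − 484.8 = 238.2 Myr.

D, in the Ordovician; 238.2 million years to F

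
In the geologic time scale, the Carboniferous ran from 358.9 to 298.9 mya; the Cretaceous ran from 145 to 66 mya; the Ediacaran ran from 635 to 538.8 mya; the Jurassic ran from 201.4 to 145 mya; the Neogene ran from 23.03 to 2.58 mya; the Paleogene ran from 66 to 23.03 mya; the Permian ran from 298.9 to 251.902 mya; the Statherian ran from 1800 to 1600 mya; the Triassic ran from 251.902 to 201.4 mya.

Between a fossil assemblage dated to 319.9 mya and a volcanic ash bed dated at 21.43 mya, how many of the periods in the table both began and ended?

319.9 Ma sits inside the Carboniferous (358.9–298.9) and 21.43 Ma inside the Neogene (23.03–2.58); neither of those is wholly between the two dates.
The listed periods lying completely between them are Permian, Triassic, Jurassic, Cretaceous, Paleogene — 5 in all.

5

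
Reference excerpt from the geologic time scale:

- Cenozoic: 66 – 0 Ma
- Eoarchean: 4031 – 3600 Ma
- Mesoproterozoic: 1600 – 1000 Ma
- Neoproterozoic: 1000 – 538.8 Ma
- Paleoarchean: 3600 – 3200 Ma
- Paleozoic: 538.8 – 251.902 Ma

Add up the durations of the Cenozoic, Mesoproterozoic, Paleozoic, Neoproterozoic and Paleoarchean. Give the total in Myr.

Each duration: Cenozoic = 66; Mesoproterozoic = 600; Paleozoic = 286.898; Neoproterozoic = 461.2; Paleoarchean = 400.
Sum: 66 + 600 + 286.898 + 461.2 + 400 = 1814.098 Myr.

1814.098 million years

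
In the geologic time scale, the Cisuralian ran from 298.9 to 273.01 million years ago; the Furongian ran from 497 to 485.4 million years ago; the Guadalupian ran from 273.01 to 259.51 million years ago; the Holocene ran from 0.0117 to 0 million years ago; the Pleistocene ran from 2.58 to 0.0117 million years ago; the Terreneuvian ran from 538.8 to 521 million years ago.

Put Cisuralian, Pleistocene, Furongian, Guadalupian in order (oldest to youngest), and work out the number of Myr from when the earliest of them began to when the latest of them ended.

Furongian, Cisuralian, Guadalupian, Pleistocene; total span 496.9883 Myr

Start ages (Ma): Furongian 497, Cisuralian 298.9, Guadalupian 273.01, Pleistocene 2.58.
Ordered oldest to youngest: Furongian, Cisuralian, Guadalupian, Pleistocene.
Span = 497 − 0.0117 = 496.9883 Myr.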